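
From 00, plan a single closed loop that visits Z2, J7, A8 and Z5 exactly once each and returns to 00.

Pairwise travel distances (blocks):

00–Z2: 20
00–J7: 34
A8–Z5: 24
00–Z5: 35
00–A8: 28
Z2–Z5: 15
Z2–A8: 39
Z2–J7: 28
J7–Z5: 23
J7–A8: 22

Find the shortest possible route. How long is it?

00 → Z2 → J7 → A8 → Z5 → 00: 20+28+22+24+35 = 129
00 → Z2 → J7 → Z5 → A8 → 00: 20+28+23+24+28 = 123
00 → Z2 → A8 → J7 → Z5 → 00: 20+39+22+23+35 = 139
00 → Z2 → A8 → Z5 → J7 → 00: 20+39+24+23+34 = 140
00 → Z2 → Z5 → J7 → A8 → 00: 20+15+23+22+28 = 108
00 → Z2 → Z5 → A8 → J7 → 00: 20+15+24+22+34 = 115
00 → J7 → Z2 → A8 → Z5 → 00: 34+28+39+24+35 = 160
00 → J7 → Z2 → Z5 → A8 → 00: 34+28+15+24+28 = 129
00 → J7 → A8 → Z2 → Z5 → 00: 34+22+39+15+35 = 145
00 → J7 → Z5 → Z2 → A8 → 00: 34+23+15+39+28 = 139
00 → A8 → Z2 → J7 → Z5 → 00: 28+39+28+23+35 = 153
00 → A8 → J7 → Z2 → Z5 → 00: 28+22+28+15+35 = 128
The minimum is 108.
One optimal route: 00 → Z2 → Z5 → J7 → A8 → 00 (or its reverse).

108 blocks — the shortest possible round trip.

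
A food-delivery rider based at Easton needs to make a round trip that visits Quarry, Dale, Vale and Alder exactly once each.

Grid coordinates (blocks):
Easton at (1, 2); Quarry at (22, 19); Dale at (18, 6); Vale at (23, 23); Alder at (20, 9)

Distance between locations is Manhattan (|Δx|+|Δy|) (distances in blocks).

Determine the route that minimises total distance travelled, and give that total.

Minimum total distance: 86 blocks.

Easton→Quarry→Dale→Vale→Alder→Easton: 38+17+22+17+26 = 120
Easton→Quarry→Dale→Alder→Vale→Easton: 38+17+5+17+43 = 120
Easton→Quarry→Vale→Dale→Alder→Easton: 38+5+22+5+26 = 96
Easton→Quarry→Vale→Alder→Dale→Easton: 38+5+17+5+21 = 86
Easton→Quarry→Alder→Dale→Vale→Easton: 38+12+5+22+43 = 120
Easton→Quarry→Alder→Vale→Dale→Easton: 38+12+17+22+21 = 110
Easton→Dale→Quarry→Vale→Alder→Easton: 21+17+5+17+26 = 86
Easton→Dale→Quarry→Alder→Vale→Easton: 21+17+12+17+43 = 110
Easton→Dale→Vale→Quarry→Alder→Easton: 21+22+5+12+26 = 86
Easton→Dale→Alder→Quarry→Vale→Easton: 21+5+12+5+43 = 86
Easton→Vale→Quarry→Dale→Alder→Easton: 43+5+17+5+26 = 96
Easton→Vale→Dale→Quarry→Alder→Easton: 43+22+17+12+26 = 120
The minimum is 86.
One optimal route: Easton → Quarry → Vale → Alder → Dale → Easton (or its reverse).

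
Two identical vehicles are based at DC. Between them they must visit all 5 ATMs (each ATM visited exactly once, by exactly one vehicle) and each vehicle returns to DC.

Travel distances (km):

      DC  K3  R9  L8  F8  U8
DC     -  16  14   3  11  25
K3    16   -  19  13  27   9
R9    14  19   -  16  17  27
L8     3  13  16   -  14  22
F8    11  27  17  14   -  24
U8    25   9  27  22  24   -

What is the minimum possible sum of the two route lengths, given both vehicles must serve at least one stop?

Minimum combined distance: 83 km.

Try each way of splitting the stops between the two vehicles (each non-empty) and, for each split, find the best tour for each vehicle:
  {K3} + {R9, L8, F8, U8}: 32 + 80 = 112
  {R9} + {K3, L8, F8, U8}: 28 + 60 = 88
  {K3, R9} + {L8, F8, U8}: 49 + 60 = 109
  {L8} + {K3, R9, F8, U8}: 6 + 77 = 83
  {K3, L8} + {R9, F8, U8}: 32 + 76 = 108
  {R9, L8} + {K3, F8, U8}: 33 + 60 = 93
  … (15 splits in total)
Best: vehicle 1 DC → L8 → DC = 6; vehicle 2 DC → R9 → K3 → U8 → F8 → DC = 77; combined 83.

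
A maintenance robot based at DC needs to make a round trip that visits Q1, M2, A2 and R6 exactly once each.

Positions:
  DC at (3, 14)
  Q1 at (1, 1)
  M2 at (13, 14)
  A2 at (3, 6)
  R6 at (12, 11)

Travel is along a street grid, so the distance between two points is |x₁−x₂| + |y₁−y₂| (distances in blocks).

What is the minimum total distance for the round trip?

There are 12 distinct closed tours to check (reversals are equivalent).
DC → Q1 → M2 → A2 → R6 → DC: 15+25+18+14+12 = 84
DC → Q1 → M2 → R6 → A2 → DC: 15+25+4+14+8 = 66
DC → Q1 → A2 → M2 → R6 → DC: 15+7+18+4+12 = 56
DC → Q1 → A2 → R6 → M2 → DC: 15+7+14+4+10 = 50
DC → Q1 → R6 → M2 → A2 → DC: 15+21+4+18+8 = 66
DC → Q1 → R6 → A2 → M2 → DC: 15+21+14+18+10 = 78
DC → M2 → Q1 → A2 → R6 → DC: 10+25+7+14+12 = 68
DC → M2 → Q1 → R6 → A2 → DC: 10+25+21+14+8 = 78
DC → M2 → A2 → Q1 → R6 → DC: 10+18+7+21+12 = 68
DC → M2 → R6 → Q1 → A2 → DC: 10+4+21+7+8 = 50
DC → A2 → Q1 → M2 → R6 → DC: 8+7+25+4+12 = 56
DC → A2 → M2 → Q1 → R6 → DC: 8+18+25+21+12 = 84
The minimum is 50.
One optimal route: DC → Q1 → A2 → R6 → M2 → DC (or its reverse).

Shortest round trip = 50 blocks.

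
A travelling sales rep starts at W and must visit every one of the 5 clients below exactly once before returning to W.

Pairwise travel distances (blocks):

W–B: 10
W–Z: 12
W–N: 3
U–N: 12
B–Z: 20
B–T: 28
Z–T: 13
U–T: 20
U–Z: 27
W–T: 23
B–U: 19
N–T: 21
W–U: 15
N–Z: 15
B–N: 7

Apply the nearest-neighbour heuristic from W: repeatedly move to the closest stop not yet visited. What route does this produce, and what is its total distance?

W → [N:3 / B:10 / Z:12 / U:15 / T:23] → N (3)
N → [B:7 / U:12 / Z:15 / T:21] → B (7)
B → [U:19 / Z:20 / T:28] → U (19)
U → [T:20 / Z:27] → T (20)
T → [Z:13] → Z (13)
Return Z→W: 12.
Total = 3 + 7 + 19 + 20 + 13 + 12 = 74.

Total distance 74 blocks via the nearest-neighbour route W → N → B → U → T → Z → W.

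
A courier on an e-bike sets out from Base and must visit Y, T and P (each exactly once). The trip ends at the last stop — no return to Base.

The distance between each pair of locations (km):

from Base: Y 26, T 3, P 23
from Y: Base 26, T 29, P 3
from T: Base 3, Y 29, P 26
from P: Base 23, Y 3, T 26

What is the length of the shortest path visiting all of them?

32 km — the minimum one-way total.

There are 3! = 6 possible orderings.
Base→Y→T→P: 26+29+26 = 81
Base→Y→P→T: 26+3+26 = 55
Base→T→Y→P: 3+29+3 = 35
Base→T→P→Y: 3+26+3 = 32
Base→P→Y→T: 23+3+29 = 55
Base→P→T→Y: 23+26+29 = 78
The minimum is 32.
One shortest path: Base → T → P → Y.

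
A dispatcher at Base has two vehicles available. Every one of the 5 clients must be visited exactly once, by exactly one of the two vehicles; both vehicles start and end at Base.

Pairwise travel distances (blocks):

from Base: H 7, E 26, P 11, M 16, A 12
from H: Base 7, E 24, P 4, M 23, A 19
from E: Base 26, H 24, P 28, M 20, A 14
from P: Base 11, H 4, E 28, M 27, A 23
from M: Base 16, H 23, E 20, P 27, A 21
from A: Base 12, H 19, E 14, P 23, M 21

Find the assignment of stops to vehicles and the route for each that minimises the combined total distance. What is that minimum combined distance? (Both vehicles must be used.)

Minimum combined distance: 84 blocks.

Try each way of splitting the stops between the two vehicles (each non-empty) and, for each split, find the best tour for each vehicle:
  {H} + {E, P, M, A}: 14 + 84 = 98
  {E} + {H, P, M, A}: 52 + 71 = 123
  {H, E} + {P, M, A}: 57 + 71 = 128
  {P} + {H, E, M, A}: 22 + 76 = 98
  {H, P} + {E, M, A}: 22 + 62 = 84
  {E, P} + {H, M, A}: 65 + 63 = 128
  … (15 splits in total)
Best: vehicle 1 Base → H → P → Base = 22; vehicle 2 Base → M → E → A → Base = 62; combined 84.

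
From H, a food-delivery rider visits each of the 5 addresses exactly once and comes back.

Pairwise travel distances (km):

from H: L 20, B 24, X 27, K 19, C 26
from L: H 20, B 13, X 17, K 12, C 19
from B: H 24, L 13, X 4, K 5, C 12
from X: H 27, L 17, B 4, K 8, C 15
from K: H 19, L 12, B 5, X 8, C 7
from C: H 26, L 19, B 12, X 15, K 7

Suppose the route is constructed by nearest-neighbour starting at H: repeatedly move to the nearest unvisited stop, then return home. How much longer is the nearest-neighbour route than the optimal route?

H: K=19, L=20, B=24, C=26, X=27 ⇒ K
K: B=5, C=7, X=8, L=12 ⇒ B
B: X=4, C=12, L=13 ⇒ X
X: C=15, L=17 ⇒ C
C: L=19 ⇒ L
NN route H → K → B → X → C → L → H costs 82.
Optimal: H → L → B → X → K → C → H costs 78 (by enumerating all 60 distinct tours).
Excess = 82 − 78 = 4.

Excess over optimum: 4 km.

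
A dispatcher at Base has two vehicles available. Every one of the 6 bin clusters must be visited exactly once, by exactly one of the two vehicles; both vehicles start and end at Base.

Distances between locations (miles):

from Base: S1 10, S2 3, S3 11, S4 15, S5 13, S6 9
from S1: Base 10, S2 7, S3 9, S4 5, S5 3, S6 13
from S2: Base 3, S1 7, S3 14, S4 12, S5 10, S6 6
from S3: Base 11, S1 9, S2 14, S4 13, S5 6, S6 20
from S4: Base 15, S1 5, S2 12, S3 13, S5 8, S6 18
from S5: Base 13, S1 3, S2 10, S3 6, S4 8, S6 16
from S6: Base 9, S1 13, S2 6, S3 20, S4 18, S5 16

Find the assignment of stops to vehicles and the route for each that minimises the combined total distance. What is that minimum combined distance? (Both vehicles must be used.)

Check every non-empty split of the stops between the two vehicles; for each half take its own optimal tour:
  {S1} + {S2, S3, S4, S5, S6}: 20 + 52 = 72
  {S2} + {S1, S3, S4, S5, S6}: 6 + 52 = 58
  {S1, S2} + {S3, S4, S5, S6}: 20 + 52 = 72
  {S3} + {S1, S2, S4, S5, S6}: 22 + 48 = 70
  {S1, S3} + {S2, S4, S5, S6}: 30 + 48 = 78
  {S2, S3} + {S1, S4, S5, S6}: 28 + 48 = 76
  … (31 splits in total)
Best: vehicle 1 Base → S2 → Base = 6; vehicle 2 Base → S3 → S5 → S1 → S4 → S6 → Base = 52; combined 58.

Minimum combined distance: 58 miles.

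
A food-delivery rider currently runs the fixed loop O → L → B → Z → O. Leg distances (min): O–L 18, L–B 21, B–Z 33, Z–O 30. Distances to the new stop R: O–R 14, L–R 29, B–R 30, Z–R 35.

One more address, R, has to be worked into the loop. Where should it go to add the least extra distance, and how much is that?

+19 min — insert R between Z and O.

Insertion cost between consecutive stops i–j is d(i,R) + d(R,j) − d(i,j):
  between O and L: 14 + 29 − 18 = 25
  between L and B: 29 + 30 − 21 = 38
  between B and Z: 30 + 35 − 33 = 32
  between Z and O: 35 + 14 − 30 = 19
Cheapest insertion is between Z and O, adding 19.
New total = 102 + 19 = 121.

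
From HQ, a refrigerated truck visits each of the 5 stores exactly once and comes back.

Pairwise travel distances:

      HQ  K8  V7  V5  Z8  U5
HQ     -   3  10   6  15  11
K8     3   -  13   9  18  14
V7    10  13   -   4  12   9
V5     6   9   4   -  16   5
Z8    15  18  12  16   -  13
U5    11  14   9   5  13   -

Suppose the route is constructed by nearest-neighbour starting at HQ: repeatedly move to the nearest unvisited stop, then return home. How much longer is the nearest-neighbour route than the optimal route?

From HQ: K8=3, V5=6, V7=10, U5=11, Z8=15 → choose K8 (3).
From K8: V5=9, V7=13, U5=14, Z8=18 → choose V5 (9).
From V5: V7=4, U5=5, Z8=16 → choose V7 (4).
From V7: U5=9, Z8=12 → choose U5 (9).
From U5: Z8=13 → choose Z8 (13).
NN route HQ → K8 → V5 → V7 → U5 → Z8 → HQ costs 53.
Optimal: HQ → K8 → V7 → Z8 → U5 → V5 → HQ costs 52 (by enumerating all 60 distinct tours).
Excess = 53 − 52 = 1.

Excess over optimum: 1.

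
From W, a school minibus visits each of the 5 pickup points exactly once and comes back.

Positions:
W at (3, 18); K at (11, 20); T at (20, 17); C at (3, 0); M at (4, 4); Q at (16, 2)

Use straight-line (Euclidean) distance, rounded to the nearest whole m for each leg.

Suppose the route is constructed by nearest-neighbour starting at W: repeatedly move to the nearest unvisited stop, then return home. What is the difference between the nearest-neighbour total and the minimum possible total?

From W: K=8, M=14, T=17, C=18, Q=21 → choose K (8).
From K: T=9, M=17, Q=19, C=22 → choose T (9).
From T: Q=16, M=21, C=24 → choose Q (16).
From Q: M=12, C=13 → choose M (12).
From M: C=4 → choose C (4).
NN route W → K → T → Q → M → C → W costs 67.
Optimal: W → K → T → Q → C → M → W costs 64 (by enumerating all 60 distinct tours).
Excess = 67 − 64 = 3.

Excess over optimum: 3 m.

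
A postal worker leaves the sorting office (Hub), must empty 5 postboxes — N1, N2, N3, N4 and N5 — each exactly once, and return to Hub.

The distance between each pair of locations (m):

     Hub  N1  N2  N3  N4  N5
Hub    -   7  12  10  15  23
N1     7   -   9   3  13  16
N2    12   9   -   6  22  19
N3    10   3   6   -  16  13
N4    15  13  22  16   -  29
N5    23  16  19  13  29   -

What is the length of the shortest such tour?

Minimum total distance: 75 m.

There are 60 distinct closed tours to check (reversals are equivalent).
Hub → N1 → N2 → N3 → N4 → N5 → Hub: 7+9+6+16+29+23 = 90
Hub → N1 → N2 → N3 → N5 → N4 → Hub: 7+9+6+13+29+15 = 79
Hub → N1 → N2 → N4 → N3 → N5 → Hub: 7+9+22+16+13+23 = 90
Hub → N1 → N2 → N4 → N5 → N3 → Hub: 7+9+22+29+13+10 = 90
Hub → N1 → N2 → N5 → N3 → N4 → Hub: 7+9+19+13+16+15 = 79
Hub → N1 → N2 → N5 → N4 → N3 → Hub: 7+9+19+29+16+10 = 90
Hub → N1 → N3 → N2 → N4 → N5 → Hub: 7+3+6+22+29+23 = 90
Hub → N1 → N3 → N2 → N5 → N4 → Hub: 7+3+6+19+29+15 = 79
Hub → N1 → N3 → N4 → N2 → N5 → Hub: 7+3+16+22+19+23 = 90
Hub → N1 → N3 → N4 → N5 → N2 → Hub: 7+3+16+29+19+12 = 86
Hub → N1 → N3 → N5 → N2 → N4 → Hub: 7+3+13+19+22+15 = 79
Hub → N1 → N3 → N5 → N4 → N2 → Hub: 7+3+13+29+22+12 = 86
Hub → N1 → N4 → N2 → N3 → N5 → Hub: 7+13+22+6+13+23 = 84
Hub → N1 → N4 → N2 → N5 → N3 → Hub: 7+13+22+19+13+10 = 84
… (46 more)
Hub → N2 → N3 → N5 → N1 → N4 → Hub: 12+6+13+16+13+15 = 75  ← best
The minimum is 75.
One optimal route: Hub → N2 → N3 → N5 → N1 → N4 → Hub (or its reverse).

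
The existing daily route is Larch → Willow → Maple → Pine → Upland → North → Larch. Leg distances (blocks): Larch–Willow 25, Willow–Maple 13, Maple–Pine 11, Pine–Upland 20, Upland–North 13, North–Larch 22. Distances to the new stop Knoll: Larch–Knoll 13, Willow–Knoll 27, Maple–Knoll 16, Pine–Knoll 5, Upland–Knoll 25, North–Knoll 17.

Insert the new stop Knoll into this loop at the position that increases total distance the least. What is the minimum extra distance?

Minimum extra distance: 8 blocks, inserting Knoll between North and Larch.

Insertion cost between consecutive stops i–j is d(i,Knoll) + d(Knoll,j) − d(i,j):
  between Larch and Willow: 13 + 27 − 25 = 15
  between Willow and Maple: 27 + 16 − 13 = 30
  between Maple and Pine: 16 + 5 − 11 = 10
  between Pine and Upland: 5 + 25 − 20 = 10
  between Upland and North: 25 + 17 − 13 = 29
  between North and Larch: 17 + 13 − 22 = 8
Cheapest insertion is between North and Larch, adding 8.
New total = 104 + 8 = 112.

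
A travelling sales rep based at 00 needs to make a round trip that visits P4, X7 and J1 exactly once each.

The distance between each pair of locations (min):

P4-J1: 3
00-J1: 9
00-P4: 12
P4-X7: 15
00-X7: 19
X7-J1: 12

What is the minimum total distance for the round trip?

46 min — the shortest possible round trip.

There are 3 distinct closed tours to check (reversals are equivalent).
00-P4-X7-J1-00: 12+15+12+9 = 48
00-P4-J1-X7-00: 12+3+12+19 = 46
00-X7-P4-J1-00: 19+15+3+9 = 46
The minimum is 46.
One optimal route: 00 → P4 → J1 → X7 → 00 (or its reverse).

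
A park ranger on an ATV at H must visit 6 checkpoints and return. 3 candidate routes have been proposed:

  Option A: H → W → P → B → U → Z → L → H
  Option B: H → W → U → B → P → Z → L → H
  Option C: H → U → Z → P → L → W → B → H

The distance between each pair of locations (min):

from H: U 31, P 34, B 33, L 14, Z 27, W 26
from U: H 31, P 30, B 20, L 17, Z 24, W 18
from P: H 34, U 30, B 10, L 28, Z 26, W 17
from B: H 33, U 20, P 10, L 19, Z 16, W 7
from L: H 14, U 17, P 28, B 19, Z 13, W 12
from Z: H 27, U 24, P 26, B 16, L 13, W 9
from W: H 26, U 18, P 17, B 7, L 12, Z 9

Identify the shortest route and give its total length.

Shortest is Option A, total 124 min.

Option A: 26 + 17 + 10 + 20 + 24 + 13 + 14 = 124
Option B: 26 + 18 + 20 + 10 + 26 + 13 + 14 = 127
Option C: 31 + 24 + 26 + 28 + 12 + 7 + 33 = 161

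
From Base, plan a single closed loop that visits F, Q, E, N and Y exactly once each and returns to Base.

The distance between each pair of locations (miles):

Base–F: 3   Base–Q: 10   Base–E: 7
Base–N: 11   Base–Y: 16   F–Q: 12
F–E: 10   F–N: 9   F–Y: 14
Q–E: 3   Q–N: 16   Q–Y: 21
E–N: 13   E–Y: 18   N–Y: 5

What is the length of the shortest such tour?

With 5 stops there are 5!/2 = 60 distinct round trips (a route and its reverse cost the same).
Base→F→Q→E→N→Y→Base: 3+12+3+13+5+16 = 52
Base→F→Q→E→Y→N→Base: 3+12+3+18+5+11 = 52
Base→F→Q→N→E→Y→Base: 3+12+16+13+18+16 = 78
Base→F→Q→N→Y→E→Base: 3+12+16+5+18+7 = 61
Base→F→Q→Y→E→N→Base: 3+12+21+18+13+11 = 78
Base→F→Q→Y→N→E→Base: 3+12+21+5+13+7 = 61
Base→F→E→Q→N→Y→Base: 3+10+3+16+5+16 = 53
Base→F→E→Q→Y→N→Base: 3+10+3+21+5+11 = 53
Base→F→E→N→Q→Y→Base: 3+10+13+16+21+16 = 79
Base→F→E→N→Y→Q→Base: 3+10+13+5+21+10 = 62
Base→F→E→Y→Q→N→Base: 3+10+18+21+16+11 = 79
Base→F→E→Y→N→Q→Base: 3+10+18+5+16+10 = 62
Base→F→N→Q→E→Y→Base: 3+9+16+3+18+16 = 65
Base→F→N→Q→Y→E→Base: 3+9+16+21+18+7 = 74
… (46 more)
Base→F→N→Y→Q→E→Base: 3+9+5+21+3+7 = 48  ← best
The minimum is 48.
One optimal route: Base → F → N → Y → Q → E → Base (or its reverse).

48 miles — the shortest possible round trip.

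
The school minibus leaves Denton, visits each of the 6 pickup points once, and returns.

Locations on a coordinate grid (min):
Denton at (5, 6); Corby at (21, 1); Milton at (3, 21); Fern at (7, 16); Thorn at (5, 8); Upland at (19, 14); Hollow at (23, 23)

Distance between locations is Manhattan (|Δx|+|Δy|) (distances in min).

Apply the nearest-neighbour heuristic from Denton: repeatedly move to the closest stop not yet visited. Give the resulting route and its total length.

At Denton the remaining stops are Thorn 2, Fern 12, Milton 17, Corby 21, Upland 22, Hollow 35; go to Thorn.
At Thorn the remaining stops are Fern 10, Milton 15, Upland 20, Corby 23, Hollow 33; go to Fern.
At Fern the remaining stops are Milton 9, Upland 14, Hollow 23, Corby 29; go to Milton.
At Milton the remaining stops are Hollow 22, Upland 23, Corby 38; go to Hollow.
At Hollow the remaining stops are Upland 13, Corby 24; go to Upland.
At Upland the remaining stops are Corby 15; go to Corby.
Return Corby→Denton: 21.
Total = 2 + 10 + 9 + 22 + 13 + 15 + 21 = 92.

Total distance 92 min via the nearest-neighbour route Denton → Thorn → Fern → Milton → Hollow → Upland → Corby → Denton.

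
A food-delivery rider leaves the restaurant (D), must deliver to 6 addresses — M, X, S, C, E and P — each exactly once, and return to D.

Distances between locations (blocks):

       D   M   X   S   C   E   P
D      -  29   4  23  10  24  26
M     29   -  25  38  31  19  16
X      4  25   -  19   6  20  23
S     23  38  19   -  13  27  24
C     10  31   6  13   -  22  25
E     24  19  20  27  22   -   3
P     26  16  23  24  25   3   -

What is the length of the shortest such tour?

With 6 stops there are 6!/2 = 360 distinct round trips (a route and its reverse cost the same).
D → M → X → S → C → E → P → D: 29+25+19+13+22+3+26 = 137
D → M → X → S → C → P → E → D: 29+25+19+13+25+3+24 = 138
D → M → X → S → E → C → P → D: 29+25+19+27+22+25+26 = 173
D → M → X → S → E → P → C → D: 29+25+19+27+3+25+10 = 138
D → M → X → S → P → C → E → D: 29+25+19+24+25+22+24 = 168
D → M → X → S → P → E → C → D: 29+25+19+24+3+22+10 = 132
D → M → X → C → S → E → P → D: 29+25+6+13+27+3+26 = 129
D → M → X → C → S → P → E → D: 29+25+6+13+24+3+24 = 124
… (352 more)
D → M → E → P → S → C → X → D: 29+19+3+24+13+6+4 = 98  ← best
The minimum is 98.
One optimal route: D → M → E → P → S → C → X → D (or its reverse).

Minimum total distance: 98 blocks.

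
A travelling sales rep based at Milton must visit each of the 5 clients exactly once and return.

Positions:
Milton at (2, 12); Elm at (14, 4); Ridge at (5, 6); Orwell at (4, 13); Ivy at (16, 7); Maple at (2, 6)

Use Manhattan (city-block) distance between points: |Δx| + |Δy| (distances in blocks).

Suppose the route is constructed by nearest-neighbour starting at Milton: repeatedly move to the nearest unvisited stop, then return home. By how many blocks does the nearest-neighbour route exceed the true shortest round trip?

From Milton: Orwell=3, Maple=6, Ridge=9, Ivy=19, Elm=20 → choose Orwell (3).
From Orwell: Ridge=8, Maple=9, Ivy=18, Elm=19 → choose Ridge (8).
From Ridge: Maple=3, Elm=11, Ivy=12 → choose Maple (3).
From Maple: Elm=14, Ivy=15 → choose Elm (14).
From Elm: Ivy=5 → choose Ivy (5).
NN route Milton → Orwell → Ridge → Maple → Elm → Ivy → Milton costs 52.
Optimal: Milton → Orwell → Ivy → Elm → Ridge → Maple → Milton costs 46 (by enumerating all 60 distinct tours).
Excess = 52 − 46 = 6.

6 blocks longer than the optimal tour.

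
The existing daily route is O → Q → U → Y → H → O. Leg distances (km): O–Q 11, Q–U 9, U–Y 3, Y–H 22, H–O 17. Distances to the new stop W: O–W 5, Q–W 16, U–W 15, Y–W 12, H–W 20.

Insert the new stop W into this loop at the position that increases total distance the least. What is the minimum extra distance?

+8 km — insert W between H and O.

Insertion cost between consecutive stops i–j is d(i,W) + d(W,j) − d(i,j):
  between O and Q: 5 + 16 − 11 = 10
  between Q and U: 16 + 15 − 9 = 22
  between U and Y: 15 + 12 − 3 = 24
  between Y and H: 12 + 20 − 22 = 10
  between H and O: 20 + 5 − 17 = 8
Cheapest insertion is between H and O, adding 8.
New total = 62 + 8 = 70.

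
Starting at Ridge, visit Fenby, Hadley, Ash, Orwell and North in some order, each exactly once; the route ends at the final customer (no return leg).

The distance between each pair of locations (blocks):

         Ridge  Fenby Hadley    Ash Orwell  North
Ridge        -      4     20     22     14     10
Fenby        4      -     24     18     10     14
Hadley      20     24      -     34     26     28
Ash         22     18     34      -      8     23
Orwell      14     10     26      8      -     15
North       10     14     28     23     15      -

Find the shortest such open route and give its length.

There are 5! = 120 possible orderings.
Ridge→Fenby→Hadley→Ash→Orwell→North: 4+24+34+8+15 = 85
Ridge→Fenby→Hadley→Ash→North→Orwell: 4+24+34+23+15 = 100
Ridge→Fenby→Hadley→Orwell→Ash→North: 4+24+26+8+23 = 85
Ridge→Fenby→Hadley→Orwell→North→Ash: 4+24+26+15+23 = 92
Ridge→Fenby→Hadley→North→Ash→Orwell: 4+24+28+23+8 = 87
Ridge→Fenby→Hadley→North→Orwell→Ash: 4+24+28+15+8 = 79
Ridge→Fenby→Ash→Hadley→Orwell→North: 4+18+34+26+15 = 97
Ridge→Fenby→Ash→Hadley→North→Orwell: 4+18+34+28+15 = 99
Ridge→Fenby→Ash→Orwell→Hadley→North: 4+18+8+26+28 = 84
Ridge→Fenby→Ash→Orwell→North→Hadley: 4+18+8+15+28 = 73
Ridge→Fenby→Ash→North→Hadley→Orwell: 4+18+23+28+26 = 99
Ridge→Fenby→Ash→North→Orwell→Hadley: 4+18+23+15+26 = 86
Ridge→Fenby→Orwell→Hadley→Ash→North: 4+10+26+34+23 = 97
Ridge→Fenby→Orwell→Hadley→North→Ash: 4+10+26+28+23 = 91
… (106 more)
The minimum is 73.
One shortest path: Ridge → Fenby → Ash → Orwell → North → Hadley.

73 blocks — the minimum one-way total.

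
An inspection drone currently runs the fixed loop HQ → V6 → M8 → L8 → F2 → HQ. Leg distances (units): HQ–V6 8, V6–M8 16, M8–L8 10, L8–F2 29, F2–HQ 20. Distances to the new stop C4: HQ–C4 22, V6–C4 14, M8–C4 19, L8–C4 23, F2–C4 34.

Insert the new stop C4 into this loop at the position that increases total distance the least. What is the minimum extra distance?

Minimum extra distance: 17, inserting C4 between V6 and M8.

Insertion cost between consecutive stops i–j is d(i,C4) + d(C4,j) − d(i,j):
  between HQ and V6: 22 + 14 − 8 = 28
  between V6 and M8: 14 + 19 − 16 = 17
  between M8 and L8: 19 + 23 − 10 = 32
  between L8 and F2: 23 + 34 − 29 = 28
  between F2 and HQ: 34 + 22 − 20 = 36
Cheapest insertion is between V6 and M8, adding 17.
New total = 83 + 17 = 100.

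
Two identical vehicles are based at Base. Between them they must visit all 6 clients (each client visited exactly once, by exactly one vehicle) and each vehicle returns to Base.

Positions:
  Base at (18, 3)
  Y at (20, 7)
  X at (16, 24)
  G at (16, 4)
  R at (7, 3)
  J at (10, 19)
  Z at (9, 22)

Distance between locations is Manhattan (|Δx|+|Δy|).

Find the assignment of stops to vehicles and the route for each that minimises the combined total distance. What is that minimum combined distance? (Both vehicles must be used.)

Try each way of splitting the stops between the two vehicles (each non-empty) and, for each split, find the best tour for each vehicle:
  {Y} + {X, G, R, J, Z}: 12 + 66 = 78
  {X} + {Y, G, R, J, Z}: 46 + 66 = 112
  {Y, X} + {G, R, J, Z}: 50 + 60 = 110
  {G} + {Y, X, R, J, Z}: 6 + 70 = 76
  {Y, G} + {X, R, J, Z}: 16 + 66 = 82
  {X, G} + {Y, R, J, Z}: 46 + 64 = 110
  … (31 splits in total)
Best: vehicle 1 Base → G → Base = 6; vehicle 2 Base → Y → X → Z → J → R → Base = 70; combined 76.

Minimum combined distance: 76.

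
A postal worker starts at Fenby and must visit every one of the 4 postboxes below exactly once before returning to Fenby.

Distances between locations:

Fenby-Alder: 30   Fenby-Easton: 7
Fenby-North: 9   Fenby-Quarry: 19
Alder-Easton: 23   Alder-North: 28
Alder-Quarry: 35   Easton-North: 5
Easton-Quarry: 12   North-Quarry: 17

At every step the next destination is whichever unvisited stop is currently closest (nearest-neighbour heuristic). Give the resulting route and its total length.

From Fenby: distances to unvisited — Easton=7, North=9, Quarry=19, Alder=30. Nearest is Easton (7).
From Easton: distances to unvisited — North=5, Quarry=12, Alder=23. Nearest is North (5).
From North: distances to unvisited — Quarry=17, Alder=28. Nearest is Quarry (17).
From Quarry: distances to unvisited — Alder=35. Nearest is Alder (35).
Return Alder→Fenby: 30.
Total = 7 + 5 + 17 + 35 + 30 = 94.

Nearest-neighbour total = 94; route Fenby → Easton → North → Quarry → Alder → Fenby.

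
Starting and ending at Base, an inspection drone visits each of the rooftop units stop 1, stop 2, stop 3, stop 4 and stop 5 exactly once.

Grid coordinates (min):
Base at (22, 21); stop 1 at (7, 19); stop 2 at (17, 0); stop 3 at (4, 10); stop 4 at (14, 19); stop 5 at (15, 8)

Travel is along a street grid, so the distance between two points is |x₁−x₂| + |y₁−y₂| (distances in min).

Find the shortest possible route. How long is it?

Minimum total distance: 78 min.

With 5 stops there are 5!/2 = 60 distinct round trips (a route and its reverse cost the same).
Base-stop 1-stop 2-stop 3-stop 4-stop 5-Base: 17+29+23+19+12+20 = 120
Base-stop 1-stop 2-stop 3-stop 5-stop 4-Base: 17+29+23+13+12+10 = 104
Base-stop 1-stop 2-stop 4-stop 3-stop 5-Base: 17+29+22+19+13+20 = 120
Base-stop 1-stop 2-stop 4-stop 5-stop 3-Base: 17+29+22+12+13+29 = 122
Base-stop 1-stop 2-stop 5-stop 3-stop 4-Base: 17+29+10+13+19+10 = 98
Base-stop 1-stop 2-stop 5-stop 4-stop 3-Base: 17+29+10+12+19+29 = 116
Base-stop 1-stop 3-stop 2-stop 4-stop 5-Base: 17+12+23+22+12+20 = 106
Base-stop 1-stop 3-stop 2-stop 5-stop 4-Base: 17+12+23+10+12+10 = 84
Base-stop 1-stop 3-stop 4-stop 2-stop 5-Base: 17+12+19+22+10+20 = 100
Base-stop 1-stop 3-stop 4-stop 5-stop 2-Base: 17+12+19+12+10+26 = 96
Base-stop 1-stop 3-stop 5-stop 2-stop 4-Base: 17+12+13+10+22+10 = 84
Base-stop 1-stop 3-stop 5-stop 4-stop 2-Base: 17+12+13+12+22+26 = 102
Base-stop 1-stop 4-stop 2-stop 3-stop 5-Base: 17+7+22+23+13+20 = 102
Base-stop 1-stop 4-stop 2-stop 5-stop 3-Base: 17+7+22+10+13+29 = 98
… (46 more)
Base-stop 2-stop 5-stop 3-stop 1-stop 4-Base: 26+10+13+12+7+10 = 78  ← best
The minimum is 78.
One optimal route: Base → stop 2 → stop 5 → stop 3 → stop 1 → stop 4 → Base (or its reverse).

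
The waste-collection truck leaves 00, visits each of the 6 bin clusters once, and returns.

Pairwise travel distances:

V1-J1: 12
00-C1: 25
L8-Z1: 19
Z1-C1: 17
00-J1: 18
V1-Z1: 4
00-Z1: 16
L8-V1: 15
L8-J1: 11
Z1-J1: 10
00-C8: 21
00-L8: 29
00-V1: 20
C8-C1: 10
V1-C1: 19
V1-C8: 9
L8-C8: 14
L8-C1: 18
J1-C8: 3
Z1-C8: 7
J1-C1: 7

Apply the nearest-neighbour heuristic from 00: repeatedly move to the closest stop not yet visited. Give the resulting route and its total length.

00 → [Z1:16 / J1:18 / V1:20 / C8:21 / C1:25 / L8:29] → Z1 (16)
Z1 → [V1:4 / C8:7 / J1:10 / C1:17 / L8:19] → V1 (4)
V1 → [C8:9 / J1:12 / L8:15 / C1:19] → C8 (9)
C8 → [J1:3 / C1:10 / L8:14] → J1 (3)
J1 → [C1:7 / L8:11] → C1 (7)
C1 → [L8:18] → L8 (18)
Return L8→00: 29.
Total = 16 + 4 + 9 + 3 + 7 + 18 + 29 = 86.

86 along 00 → Z1 → V1 → C8 → J1 → C1 → L8 → 00.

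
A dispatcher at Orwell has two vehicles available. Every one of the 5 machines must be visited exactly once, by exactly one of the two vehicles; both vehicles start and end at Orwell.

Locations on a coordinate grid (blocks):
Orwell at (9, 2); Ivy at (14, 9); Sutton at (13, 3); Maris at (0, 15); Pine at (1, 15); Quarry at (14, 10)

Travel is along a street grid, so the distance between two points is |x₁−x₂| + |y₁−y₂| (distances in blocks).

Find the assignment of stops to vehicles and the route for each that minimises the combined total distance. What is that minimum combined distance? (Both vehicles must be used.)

64 blocks — the smallest possible combined total.

Try each way of splitting the stops between the two vehicles (each non-empty) and, for each split, find the best tour for each vehicle:
  {Ivy} + {Sutton, Maris, Pine, Quarry}: 24 + 54 = 78
  {Sutton} + {Ivy, Maris, Pine, Quarry}: 10 + 54 = 64
  {Ivy, Sutton} + {Maris, Pine, Quarry}: 24 + 54 = 78
  {Maris} + {Ivy, Sutton, Pine, Quarry}: 44 + 52 = 96
  {Ivy, Maris} + {Sutton, Pine, Quarry}: 54 + 52 = 106
  {Sutton, Maris} + {Ivy, Pine, Quarry}: 52 + 52 = 104
  … (15 splits in total)
Best: vehicle 1 Orwell → Sutton → Orwell = 10; vehicle 2 Orwell → Ivy → Quarry → Maris → Pine → Orwell = 54; combined 64.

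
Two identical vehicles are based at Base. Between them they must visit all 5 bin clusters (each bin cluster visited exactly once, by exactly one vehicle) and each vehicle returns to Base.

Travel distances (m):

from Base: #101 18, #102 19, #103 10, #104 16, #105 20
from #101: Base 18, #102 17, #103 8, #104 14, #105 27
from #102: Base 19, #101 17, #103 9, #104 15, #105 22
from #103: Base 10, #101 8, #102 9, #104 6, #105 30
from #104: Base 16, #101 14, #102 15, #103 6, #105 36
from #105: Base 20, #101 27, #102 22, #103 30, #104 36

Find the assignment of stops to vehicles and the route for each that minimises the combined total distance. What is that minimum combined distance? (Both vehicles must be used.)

There are 2^4 − 1 = 15 ways to divide the 5 stops into two non-empty groups. For each, the best each vehicle can do is its own shortest tour through its group:
  {#101} + {#102, #103, #104, #105}: 36 + 73 = 109
  {#102} + {#101, #103, #104, #105}: 38 + 77 = 115
  {#101, #102} + {#103, #104, #105}: 54 + 72 = 126
  {#103} + {#101, #102, #104, #105}: 20 + 89 = 109
  {#101, #103} + {#102, #104, #105}: 36 + 73 = 109
  {#102, #103} + {#101, #104, #105}: 38 + 77 = 115
  … (15 splits in total)
  {#101, #102, #103, #104} + {#105}: 66 + 40 = 106  ← best
Best: vehicle 1 Base → #101 → #102 → #103 → #104 → Base = 66; vehicle 2 Base → #105 → Base = 40; combined 106.

106 m — the smallest possible combined total.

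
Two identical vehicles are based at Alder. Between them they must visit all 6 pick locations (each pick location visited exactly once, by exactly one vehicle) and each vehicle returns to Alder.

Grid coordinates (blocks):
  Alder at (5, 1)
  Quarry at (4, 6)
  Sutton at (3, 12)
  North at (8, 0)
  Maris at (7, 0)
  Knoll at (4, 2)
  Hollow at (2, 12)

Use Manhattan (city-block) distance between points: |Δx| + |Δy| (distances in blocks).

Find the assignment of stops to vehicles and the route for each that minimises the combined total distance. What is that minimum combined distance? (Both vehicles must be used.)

Check every non-empty split of the stops between the two vehicles; for each half take its own optimal tour:
  {Quarry} + {Sutton, North, Maris, Knoll, Hollow}: 12 + 36 = 48
  {Sutton} + {Quarry, North, Maris, Knoll, Hollow}: 26 + 36 = 62
  {Quarry, Sutton} + {North, Maris, Knoll, Hollow}: 26 + 36 = 62
  {North} + {Quarry, Sutton, Maris, Knoll, Hollow}: 8 + 34 = 42
  {Quarry, North} + {Sutton, Maris, Knoll, Hollow}: 20 + 34 = 54
  {Sutton, North} + {Quarry, Maris, Knoll, Hollow}: 34 + 34 = 68
  … (31 splits in total)
  {North, Maris} + {Quarry, Sutton, Knoll, Hollow}: 8 + 28 = 36  ← best
Best: vehicle 1 Alder → North → Maris → Alder = 8; vehicle 2 Alder → Quarry → Sutton → Hollow → Knoll → Alder = 28; combined 36.

36 blocks — the smallest possible combined total.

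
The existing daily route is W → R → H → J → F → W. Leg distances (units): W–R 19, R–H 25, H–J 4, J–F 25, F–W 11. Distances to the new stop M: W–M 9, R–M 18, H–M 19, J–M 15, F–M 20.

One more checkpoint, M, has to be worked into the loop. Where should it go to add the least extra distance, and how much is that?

Insertion cost between consecutive stops i–j is d(i,M) + d(M,j) − d(i,j):
  between W and R: 9 + 18 − 19 = 8
  between R and H: 18 + 19 − 25 = 12
  between H and J: 19 + 15 − 4 = 30
  between J and F: 15 + 20 − 25 = 10
  between F and W: 20 + 9 − 11 = 18
Cheapest insertion is between W and R, adding 8.
New total = 84 + 8 = 92.

+8 — insert M between W and R.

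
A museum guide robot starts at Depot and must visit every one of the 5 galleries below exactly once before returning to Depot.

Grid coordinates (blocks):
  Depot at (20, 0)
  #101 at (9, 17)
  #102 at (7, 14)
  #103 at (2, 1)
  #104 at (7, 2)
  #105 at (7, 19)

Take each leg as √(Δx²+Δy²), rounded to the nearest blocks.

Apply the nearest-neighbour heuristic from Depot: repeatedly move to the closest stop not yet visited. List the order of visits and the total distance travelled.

From Depot: distances to unvisited — #104=13, #103=18, #102=19, #101=20, #105=23. Nearest is #104 (13).
From #104: distances to unvisited — #103=5, #102=12, #101=15, #105=17. Nearest is #103 (5).
From #103: distances to unvisited — #102=14, #101=17, #105=19. Nearest is #102 (14).
From #102: distances to unvisited — #101=4, #105=5. Nearest is #101 (4).
From #101: distances to unvisited — #105=3. Nearest is #105 (3).
Return #105→Depot: 23.
Total = 13 + 5 + 14 + 4 + 3 + 23 = 62.

62 blocks along Depot → #104 → #103 → #102 → #101 → #105 → Depot.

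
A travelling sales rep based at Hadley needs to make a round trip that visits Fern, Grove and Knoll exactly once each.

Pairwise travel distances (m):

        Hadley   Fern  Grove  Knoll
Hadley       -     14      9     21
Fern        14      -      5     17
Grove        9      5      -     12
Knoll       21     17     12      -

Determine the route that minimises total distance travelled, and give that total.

52 m — the shortest possible round trip.

Hadley - Fern - Grove - Knoll - Hadley: 14+5+12+21 = 52
Hadley - Fern - Knoll - Grove - Hadley: 14+17+12+9 = 52
Hadley - Grove - Fern - Knoll - Hadley: 9+5+17+21 = 52
The minimum is 52.
One optimal route: Hadley → Fern → Grove → Knoll → Hadley (or its reverse).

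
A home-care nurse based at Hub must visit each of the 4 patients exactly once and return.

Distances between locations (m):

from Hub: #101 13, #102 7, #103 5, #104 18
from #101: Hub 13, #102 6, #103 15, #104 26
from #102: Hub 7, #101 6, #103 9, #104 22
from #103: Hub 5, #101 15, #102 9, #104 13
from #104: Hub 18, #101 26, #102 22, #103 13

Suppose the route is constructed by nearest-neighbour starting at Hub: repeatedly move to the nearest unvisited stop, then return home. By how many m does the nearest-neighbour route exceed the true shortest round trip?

Hub: #103=5, #102=7, #101=13, #104=18 ⇒ #103
#103: #102=9, #104=13, #101=15 ⇒ #102
#102: #101=6, #104=22 ⇒ #101
#101: #104=26 ⇒ #104
NN route Hub → #103 → #102 → #101 → #104 → Hub costs 64.
Optimal: Hub → #102 → #101 → #104 → #103 → Hub costs 57 (by enumerating all 12 distinct tours).
Excess = 64 − 57 = 7.

The nearest-neighbour route is 7 m longer than optimal.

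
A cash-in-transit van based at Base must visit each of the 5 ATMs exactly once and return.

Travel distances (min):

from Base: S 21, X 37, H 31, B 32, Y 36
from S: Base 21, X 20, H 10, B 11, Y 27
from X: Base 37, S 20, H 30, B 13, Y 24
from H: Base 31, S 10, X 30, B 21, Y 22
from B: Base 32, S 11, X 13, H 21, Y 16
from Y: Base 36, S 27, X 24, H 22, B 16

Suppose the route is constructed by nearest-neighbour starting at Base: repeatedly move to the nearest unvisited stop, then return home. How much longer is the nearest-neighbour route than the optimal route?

From Base: S=21, H=31, B=32, Y=36, X=37 → choose S (21).
From S: H=10, B=11, X=20, Y=27 → choose H (10).
From H: B=21, Y=22, X=30 → choose B (21).
From B: X=13, Y=16 → choose X (13).
From X: Y=24 → choose Y (24).
NN route Base → S → H → B → X → Y → Base costs 125.
Optimal: Base → S → H → Y → B → X → Base costs 119 (by enumerating all 60 distinct tours).
Excess = 125 − 119 = 6.

Excess over optimum: 6 min.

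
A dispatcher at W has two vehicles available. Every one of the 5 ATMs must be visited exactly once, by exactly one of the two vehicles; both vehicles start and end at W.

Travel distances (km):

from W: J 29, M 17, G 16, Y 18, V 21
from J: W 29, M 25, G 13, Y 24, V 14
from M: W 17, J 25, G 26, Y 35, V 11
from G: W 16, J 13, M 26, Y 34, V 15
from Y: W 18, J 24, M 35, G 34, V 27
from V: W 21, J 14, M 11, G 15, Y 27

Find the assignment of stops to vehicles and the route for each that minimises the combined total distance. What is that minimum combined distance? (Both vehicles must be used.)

Minimum combined distance: 107 km.

Try each way of splitting the stops between the two vehicles (each non-empty) and, for each split, find the best tour for each vehicle:
  {J} + {M, G, Y, V}: 58 + 95 = 153
  {M} + {J, G, Y, V}: 34 + 87 = 121
  {J, M} + {G, Y, V}: 71 + 76 = 147
  {G} + {J, M, Y, V}: 32 + 84 = 116
  {J, G} + {M, Y, V}: 58 + 73 = 131
  {M, G} + {J, Y, V}: 59 + 77 = 136
  … (15 splits in total)
  {Y} + {J, M, G, V}: 36 + 71 = 107  ← best
Best: vehicle 1 W → Y → W = 36; vehicle 2 W → M → V → J → G → W = 71; combined 107.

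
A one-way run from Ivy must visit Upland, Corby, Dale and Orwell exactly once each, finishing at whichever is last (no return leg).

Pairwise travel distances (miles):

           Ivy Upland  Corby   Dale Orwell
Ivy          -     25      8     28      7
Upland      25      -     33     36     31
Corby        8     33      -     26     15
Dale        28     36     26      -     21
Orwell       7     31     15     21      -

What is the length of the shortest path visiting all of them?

There are 4! = 24 possible orderings.
Ivy → Upland → Corby → Dale → Orwell: 25+33+26+21 = 105
Ivy → Upland → Corby → Orwell → Dale: 25+33+15+21 = 94
Ivy → Upland → Dale → Corby → Orwell: 25+36+26+15 = 102
Ivy → Upland → Dale → Orwell → Corby: 25+36+21+15 = 97
Ivy → Upland → Orwell → Corby → Dale: 25+31+15+26 = 97
Ivy → Upland → Orwell → Dale → Corby: 25+31+21+26 = 103
Ivy → Corby → Upland → Dale → Orwell: 8+33+36+21 = 98
Ivy → Corby → Upland → Orwell → Dale: 8+33+31+21 = 93
Ivy → Corby → Dale → Upland → Orwell: 8+26+36+31 = 101
Ivy → Corby → Dale → Orwell → Upland: 8+26+21+31 = 86
Ivy → Corby → Orwell → Upland → Dale: 8+15+31+36 = 90
Ivy → Corby → Orwell → Dale → Upland: 8+15+21+36 = 80
Ivy → Dale → Upland → Corby → Orwell: 28+36+33+15 = 112
Ivy → Dale → Upland → Orwell → Corby: 28+36+31+15 = 110
… (10 more)
The minimum is 80.
One shortest path: Ivy → Corby → Orwell → Dale → Upland.

Shortest open route: 80 miles.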